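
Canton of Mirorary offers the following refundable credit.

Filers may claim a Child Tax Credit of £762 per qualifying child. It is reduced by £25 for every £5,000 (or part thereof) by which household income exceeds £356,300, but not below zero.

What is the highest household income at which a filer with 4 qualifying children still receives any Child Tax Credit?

£961,300

Full credit = 4 × £762 = £3,048.
After 121 increments the reduction is 121 × £25 = £3,025, leaving £23; one more increment wipes it out. Increment 121 ends at excess 121 × £5,000 = £605,000, so the highest qualifying income is £356,300 + £605,000 = £961,300.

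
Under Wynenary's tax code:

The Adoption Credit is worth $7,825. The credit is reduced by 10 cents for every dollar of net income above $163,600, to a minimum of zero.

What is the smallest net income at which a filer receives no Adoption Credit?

$241,850

The credit falls by 10% of each dollar above $163,600, so it reaches zero when the excess is $7,825 / 10% = $78,250: income = $163,600 + $78,250 = $241,850.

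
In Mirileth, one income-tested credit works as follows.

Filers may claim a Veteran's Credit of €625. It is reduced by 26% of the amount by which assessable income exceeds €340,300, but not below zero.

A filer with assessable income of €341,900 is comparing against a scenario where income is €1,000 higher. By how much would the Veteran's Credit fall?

At €341,900 — 26% of the €1,600 excess over €340,300 is €416; credit = €625 − €416 = €209.
At €342,900 — 26% of the €2,600 excess over €340,300 is €676 ≥ base, so the credit is €0.
Lost: €209 − €0 = €209.

€209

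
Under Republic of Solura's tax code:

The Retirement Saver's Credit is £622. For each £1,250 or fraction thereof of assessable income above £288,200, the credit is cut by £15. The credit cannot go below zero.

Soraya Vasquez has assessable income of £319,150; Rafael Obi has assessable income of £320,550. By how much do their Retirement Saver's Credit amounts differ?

£15

Soraya (£319,150): Retirement Saver's Credit: income exceeds £288,200 by £30,950, which is 25 full-or-partial £1,250 increments; reduction = 25 × £15 = £375, leaving £247.
Rafael (£320,550): Retirement Saver's Credit: income exceeds £288,200 by £32,350, which is 26 full-or-partial £1,250 increments; reduction = 26 × £15 = £390, leaving £232.
Difference: |£247 − £232| = £15.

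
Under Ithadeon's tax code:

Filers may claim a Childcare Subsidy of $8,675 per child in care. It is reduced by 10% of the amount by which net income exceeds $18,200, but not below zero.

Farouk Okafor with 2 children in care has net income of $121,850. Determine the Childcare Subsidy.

Childcare Subsidy: base = 2 × $8,675 = $17,350. 10% of the $103,650 excess over $18,200 is $10,365; credit = $17,350 − $10,365 = $6,985.

$6,985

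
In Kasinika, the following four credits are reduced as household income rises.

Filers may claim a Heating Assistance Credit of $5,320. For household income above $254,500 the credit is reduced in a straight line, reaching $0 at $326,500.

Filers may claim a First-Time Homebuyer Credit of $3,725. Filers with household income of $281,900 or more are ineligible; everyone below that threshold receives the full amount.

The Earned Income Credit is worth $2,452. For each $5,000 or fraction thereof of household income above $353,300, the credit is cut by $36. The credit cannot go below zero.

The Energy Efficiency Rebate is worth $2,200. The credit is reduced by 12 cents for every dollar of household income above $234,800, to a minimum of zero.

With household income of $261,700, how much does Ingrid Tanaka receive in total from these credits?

$10,965

Heating Assistance Credit: $261,700 is $7,200 into a $72,000 phase-out range, leaving 64,800/72,000 of the credit: $5,320 × 64,800/72,000 = $4,788.
First-Time Homebuyer Credit: $261,700 is below the $281,900 cutoff, so the full $3,725 applies.
Earned Income Credit: $261,700 is at or below the $353,300 threshold, so the full $2,452 applies.
Energy Efficiency Rebate: 12% of the $26,900 excess over $234,800 is $3,228 ≥ base, so the credit is $0.
Total: $4,788 + $3,725 + $2,452 + $0 = $10,965.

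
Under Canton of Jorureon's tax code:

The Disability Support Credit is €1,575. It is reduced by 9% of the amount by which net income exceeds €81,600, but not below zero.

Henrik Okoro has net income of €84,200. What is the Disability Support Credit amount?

€1,341

Disability Support Credit: 9% of the €2,600 excess over €81,600 is €234; credit = €1,575 − €234 = €1,341.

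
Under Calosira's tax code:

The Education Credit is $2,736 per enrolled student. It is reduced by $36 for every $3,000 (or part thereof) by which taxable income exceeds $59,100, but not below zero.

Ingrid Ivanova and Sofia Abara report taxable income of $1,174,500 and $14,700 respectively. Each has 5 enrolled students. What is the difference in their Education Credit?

$13,392

Ingrid ($1,174,500): Education Credit: base = 5 × $2,736 = $13,680. income exceeds $59,100 by $1,115,400, which is 372 full-or-partial $3,000 increments; reduction = 372 × $36 = $13,392, leaving $288.
Sofia ($14,700): Education Credit: base = 5 × $2,736 = $13,680. $14,700 is at or below the $59,100 threshold, so the full $13,680 applies.
Difference: |$288 − $13,680| = $13,392.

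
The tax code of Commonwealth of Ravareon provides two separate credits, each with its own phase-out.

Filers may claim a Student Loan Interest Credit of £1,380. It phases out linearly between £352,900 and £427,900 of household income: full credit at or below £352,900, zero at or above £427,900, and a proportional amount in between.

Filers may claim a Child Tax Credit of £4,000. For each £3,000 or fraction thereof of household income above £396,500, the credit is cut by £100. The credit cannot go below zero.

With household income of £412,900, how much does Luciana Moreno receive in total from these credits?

Student Loan Interest Credit: £412,900 is £60,000 into a £75,000 phase-out range, leaving 15,000/75,000 of the credit: £1,380 × 15,000/75,000 = £276.
Child Tax Credit: income exceeds £396,500 by £16,400, which is 6 full-or-partial £3,000 increments; reduction = 6 × £100 = £600, leaving £3,400.
Total: £276 + £3,400 = £3,676.

£3,676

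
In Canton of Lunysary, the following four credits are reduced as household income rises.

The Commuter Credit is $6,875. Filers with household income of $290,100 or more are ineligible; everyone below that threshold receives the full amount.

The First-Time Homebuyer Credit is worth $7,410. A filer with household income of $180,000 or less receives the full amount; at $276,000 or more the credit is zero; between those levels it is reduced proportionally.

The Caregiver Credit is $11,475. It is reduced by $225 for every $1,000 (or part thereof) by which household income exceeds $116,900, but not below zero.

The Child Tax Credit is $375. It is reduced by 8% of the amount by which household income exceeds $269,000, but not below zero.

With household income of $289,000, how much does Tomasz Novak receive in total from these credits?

$6,875

Commuter Credit: $289,000 is below the $290,100 cutoff, so the full $6,875 applies.
First-Time Homebuyer Credit: $289,000 is at or above $276,000, so the credit is $0.
Caregiver Credit: income exceeds $116,900 by $172,100 → 173 increments × $225 = $38,925 ≥ base, so the credit is $0.
Child Tax Credit: 8% of the $20,000 excess over $269,000 is $1,600 ≥ base, so the credit is $0.
Total: $6,875 + $0 + $0 + $0 = $6,875.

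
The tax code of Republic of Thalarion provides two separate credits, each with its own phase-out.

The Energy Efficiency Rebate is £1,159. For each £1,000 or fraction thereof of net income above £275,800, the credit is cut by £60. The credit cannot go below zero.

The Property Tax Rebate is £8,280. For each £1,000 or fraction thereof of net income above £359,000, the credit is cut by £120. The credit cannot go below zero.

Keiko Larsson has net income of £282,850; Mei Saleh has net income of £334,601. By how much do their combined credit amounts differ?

£679

Keiko (£282,850): Energy Efficiency Rebate: income exceeds £275,800 by £7,050, which is 8 full-or-partial £1,000 increments; reduction = 8 × £60 = £480, leaving £679. Property Tax Rebate: £282,850 is at or below the £359,000 threshold, so the full £8,280 applies. total £679 + £8,280 = £8,959
Mei (£334,601): Energy Efficiency Rebate: income exceeds £275,800 by £58,801 → 59 increments × £60 = £3,540 ≥ base, so the credit is £0. Property Tax Rebate: £334,601 is at or below the £359,000 threshold, so the full £8,280 applies. total £0 + £8,280 = £8,280
Difference: |£8,959 − £8,280| = £679.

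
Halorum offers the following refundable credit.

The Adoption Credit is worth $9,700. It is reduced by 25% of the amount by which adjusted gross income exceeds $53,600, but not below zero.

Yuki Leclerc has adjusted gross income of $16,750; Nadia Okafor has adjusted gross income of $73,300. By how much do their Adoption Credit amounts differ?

Yuki ($16,750): Adoption Credit: $16,750 is at or below the $53,600 threshold, so the full $9,700 applies.
Nadia ($73,300): Adoption Credit: 25% of the $19,700 excess over $53,600 is $4,925; credit = $9,700 − $4,925 = $4,775.
Difference: |$9,700 − $4,775| = $4,925.

$4,925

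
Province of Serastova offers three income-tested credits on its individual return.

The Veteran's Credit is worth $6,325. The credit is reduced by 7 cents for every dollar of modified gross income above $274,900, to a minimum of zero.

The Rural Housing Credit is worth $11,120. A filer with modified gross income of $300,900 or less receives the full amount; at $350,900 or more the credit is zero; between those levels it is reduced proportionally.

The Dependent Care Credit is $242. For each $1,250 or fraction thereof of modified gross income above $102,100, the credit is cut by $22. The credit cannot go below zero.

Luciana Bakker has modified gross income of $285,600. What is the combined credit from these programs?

Veteran's Credit: 7% of the $10,700 excess over $274,900 is $749; credit = $6,325 − $749 = $5,576.
Rural Housing Credit: $285,600 is at or below the $300,900 threshold, so the full $11,120 applies.
Dependent Care Credit: income exceeds $102,100 by $183,500 → 147 increments × $22 = $3,234 ≥ base, so the credit is $0.
Total: $5,576 + $11,120 + $0 = $16,696.

$16,696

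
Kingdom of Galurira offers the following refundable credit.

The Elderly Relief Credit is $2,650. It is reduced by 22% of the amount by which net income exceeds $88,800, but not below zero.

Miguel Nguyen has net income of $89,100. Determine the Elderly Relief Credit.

Elderly Relief Credit: 22% of the $300 excess over $88,800 is $66; credit = $2,650 − $66 = $2,584.

$2,584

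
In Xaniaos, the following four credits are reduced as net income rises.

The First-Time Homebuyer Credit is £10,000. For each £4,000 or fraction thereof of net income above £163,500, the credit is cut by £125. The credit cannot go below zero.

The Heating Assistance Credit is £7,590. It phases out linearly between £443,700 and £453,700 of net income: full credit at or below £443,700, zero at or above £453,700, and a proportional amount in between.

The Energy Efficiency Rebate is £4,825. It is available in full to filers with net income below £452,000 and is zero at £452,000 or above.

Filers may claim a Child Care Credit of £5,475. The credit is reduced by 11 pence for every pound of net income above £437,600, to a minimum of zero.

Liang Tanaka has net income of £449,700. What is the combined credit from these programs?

First-Time Homebuyer Credit: income exceeds £163,500 by £286,200, which is 72 full-or-partial £4,000 increments; reduction = 72 × £125 = £9,000, leaving £1,000.
Heating Assistance Credit: £449,700 is £6,000 into a £10,000 phase-out range, leaving 4,000/10,000 of the credit: £7,590 × 4,000/10,000 = £3,036.
Energy Efficiency Rebate: £449,700 is below the £452,000 cutoff, so the full £4,825 applies.
Child Care Credit: 11% of the £12,100 excess over £437,600 is £1,331; credit = £5,475 − £1,331 = £4,144.
Total: £1,000 + £3,036 + £4,825 + £4,144 = £13,005.

£13,005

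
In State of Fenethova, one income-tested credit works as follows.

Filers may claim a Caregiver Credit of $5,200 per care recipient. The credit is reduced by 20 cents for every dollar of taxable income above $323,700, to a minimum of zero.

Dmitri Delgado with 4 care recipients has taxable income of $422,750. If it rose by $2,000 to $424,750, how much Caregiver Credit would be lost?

$400

At $422,750 — base = 4 × $5,200 = $20,800. 20% of the $99,050 excess over $323,700 is $19,810; credit = $20,800 − $19,810 = $990.
At $424,750 — base = 4 × $5,200 = $20,800. 20% of the $101,050 excess over $323,700 is $20,210; credit = $20,800 − $20,210 = $590.
Lost: $990 − $590 = $400.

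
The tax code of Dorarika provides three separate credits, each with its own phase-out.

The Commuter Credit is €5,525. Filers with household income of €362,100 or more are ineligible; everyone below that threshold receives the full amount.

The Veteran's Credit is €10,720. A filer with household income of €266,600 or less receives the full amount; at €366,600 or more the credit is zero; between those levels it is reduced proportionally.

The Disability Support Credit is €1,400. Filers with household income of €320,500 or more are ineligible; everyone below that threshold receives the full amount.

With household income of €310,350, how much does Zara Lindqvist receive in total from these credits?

Commuter Credit: €310,350 is below the €362,100 cutoff, so the full €5,525 applies.
Veteran's Credit: €310,350 is €43,750 into a €100,000 phase-out range, leaving 56,250/100,000 of the credit: €10,720 × 56,250/100,000 = €6,030.
Disability Support Credit: €310,350 is below the €320,500 cutoff, so the full €1,400 applies.
Total: €5,525 + €6,030 + €1,400 = €12,955.

€12,955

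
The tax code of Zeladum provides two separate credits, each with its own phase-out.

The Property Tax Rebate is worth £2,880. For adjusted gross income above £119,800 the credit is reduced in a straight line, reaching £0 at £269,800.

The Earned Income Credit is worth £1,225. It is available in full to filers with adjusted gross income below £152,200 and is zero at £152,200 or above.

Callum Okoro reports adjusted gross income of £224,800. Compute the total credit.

£864

Property Tax Rebate: £224,800 is £105,000 into a £150,000 phase-out range, leaving 45,000/150,000 of the credit: £2,880 × 45,000/150,000 = £864.
Earned Income Credit: £224,800 meets or exceeds the £152,200 cutoff, so the credit is £0.
Total: £864 + £0 = £864.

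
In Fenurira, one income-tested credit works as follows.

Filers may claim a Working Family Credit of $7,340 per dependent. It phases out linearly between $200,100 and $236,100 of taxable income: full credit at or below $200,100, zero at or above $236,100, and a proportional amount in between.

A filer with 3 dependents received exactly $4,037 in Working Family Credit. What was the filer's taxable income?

$229,500

Full credit = 3 × $7,340 = $22,020.
$4,037 is 4,037/22,020 of the full $22,020, so 17,983/22,020 of the $36,000 range has been used: income = $200,100 + $36,000 × 17,983/22,020 = $229,500.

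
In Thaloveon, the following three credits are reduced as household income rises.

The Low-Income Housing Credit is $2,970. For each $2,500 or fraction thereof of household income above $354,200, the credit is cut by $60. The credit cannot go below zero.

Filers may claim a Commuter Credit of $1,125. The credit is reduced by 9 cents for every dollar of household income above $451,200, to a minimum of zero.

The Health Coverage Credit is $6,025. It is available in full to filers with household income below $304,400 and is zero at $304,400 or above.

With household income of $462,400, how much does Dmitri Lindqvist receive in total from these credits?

Low-Income Housing Credit: income exceeds $354,200 by $108,200, which is 44 full-or-partial $2,500 increments; reduction = 44 × $60 = $2,640, leaving $330.
Commuter Credit: 9% of the $11,200 excess over $451,200 is $1,008; credit = $1,125 − $1,008 = $117.
Health Coverage Credit: $462,400 meets or exceeds the $304,400 cutoff, so the credit is $0.
Total: $330 + $117 + $0 = $447.

$447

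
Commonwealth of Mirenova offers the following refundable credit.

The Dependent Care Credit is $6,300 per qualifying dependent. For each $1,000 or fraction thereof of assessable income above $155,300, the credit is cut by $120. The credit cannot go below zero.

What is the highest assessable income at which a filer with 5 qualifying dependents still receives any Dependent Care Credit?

Full credit = 5 × $6,300 = $31,500.
After 262 increments the reduction is 262 × $120 = $31,440, leaving $60; one more increment wipes it out. Increment 262 ends at excess 262 × $1,000 = $262,000, so the highest qualifying income is $155,300 + $262,000 = $417,300.

$417,300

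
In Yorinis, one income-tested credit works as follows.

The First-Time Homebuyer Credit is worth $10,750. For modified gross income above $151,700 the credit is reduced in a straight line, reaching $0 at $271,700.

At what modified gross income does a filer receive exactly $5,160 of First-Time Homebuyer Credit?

$214,100

$5,160 is 5,160/10,750 of the full $10,750, so 5,590/10,750 of the $120,000 range has been used: income = $151,700 + $120,000 × 5,590/10,750 = $214,100.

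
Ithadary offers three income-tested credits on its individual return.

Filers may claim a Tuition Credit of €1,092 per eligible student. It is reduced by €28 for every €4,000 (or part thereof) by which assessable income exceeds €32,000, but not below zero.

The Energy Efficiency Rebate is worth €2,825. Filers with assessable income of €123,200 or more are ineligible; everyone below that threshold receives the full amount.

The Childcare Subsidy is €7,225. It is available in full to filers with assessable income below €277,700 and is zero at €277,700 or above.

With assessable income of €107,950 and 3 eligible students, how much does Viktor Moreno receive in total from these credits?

€12,794

Tuition Credit: base = 3 × €1,092 = €3,276. income exceeds €32,000 by €75,950, which is 19 full-or-partial €4,000 increments; reduction = 19 × €28 = €532, leaving €2,744.
Energy Efficiency Rebate: €107,950 is below the €123,200 cutoff, so the full €2,825 applies.
Childcare Subsidy: €107,950 is below the €277,700 cutoff, so the full €7,225 applies.
Total: €2,744 + €2,825 + €7,225 = €12,794.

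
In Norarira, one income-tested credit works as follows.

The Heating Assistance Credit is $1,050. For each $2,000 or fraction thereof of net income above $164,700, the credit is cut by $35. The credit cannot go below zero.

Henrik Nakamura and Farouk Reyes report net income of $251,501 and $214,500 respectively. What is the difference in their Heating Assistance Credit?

Henrik ($251,501): Heating Assistance Credit: income exceeds $164,700 by $86,801 → 44 increments × $35 = $1,540 ≥ base, so the credit is $0.
Farouk ($214,500): Heating Assistance Credit: income exceeds $164,700 by $49,800, which is 25 full-or-partial $2,000 increments; reduction = 25 × $35 = $875, leaving $175.
Difference: |$0 − $175| = $175.

$175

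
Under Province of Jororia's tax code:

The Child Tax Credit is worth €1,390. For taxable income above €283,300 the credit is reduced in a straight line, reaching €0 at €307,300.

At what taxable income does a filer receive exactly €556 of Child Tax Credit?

€556 is 556/1,390 of the full €1,390, so 834/1,390 of the €24,000 range has been used: income = €283,300 + €24,000 × 834/1,390 = €297,700.

€297,700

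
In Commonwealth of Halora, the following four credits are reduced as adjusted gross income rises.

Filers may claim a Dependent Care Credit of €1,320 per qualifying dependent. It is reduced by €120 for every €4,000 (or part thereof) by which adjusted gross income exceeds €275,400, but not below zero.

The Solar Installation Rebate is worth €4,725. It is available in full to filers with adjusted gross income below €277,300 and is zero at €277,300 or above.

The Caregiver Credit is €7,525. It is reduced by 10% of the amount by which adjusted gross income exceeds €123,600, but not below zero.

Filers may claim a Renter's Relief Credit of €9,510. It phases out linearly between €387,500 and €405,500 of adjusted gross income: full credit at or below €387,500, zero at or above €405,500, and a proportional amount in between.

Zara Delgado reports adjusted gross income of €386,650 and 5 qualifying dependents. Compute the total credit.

Dependent Care Credit: base = 5 × €1,320 = €6,600. income exceeds €275,400 by €111,250, which is 28 full-or-partial €4,000 increments; reduction = 28 × €120 = €3,360, leaving €3,240.
Solar Installation Rebate: €386,650 meets or exceeds the €277,300 cutoff, so the credit is €0.
Caregiver Credit: 10% of the €263,050 excess over €123,600 is €26,305 ≥ base, so the credit is €0.
Renter's Relief Credit: €386,650 is at or below the €387,500 threshold, so the full €9,510 applies.
Total: €3,240 + €0 + €0 + €9,510 = €12,750.

€12,750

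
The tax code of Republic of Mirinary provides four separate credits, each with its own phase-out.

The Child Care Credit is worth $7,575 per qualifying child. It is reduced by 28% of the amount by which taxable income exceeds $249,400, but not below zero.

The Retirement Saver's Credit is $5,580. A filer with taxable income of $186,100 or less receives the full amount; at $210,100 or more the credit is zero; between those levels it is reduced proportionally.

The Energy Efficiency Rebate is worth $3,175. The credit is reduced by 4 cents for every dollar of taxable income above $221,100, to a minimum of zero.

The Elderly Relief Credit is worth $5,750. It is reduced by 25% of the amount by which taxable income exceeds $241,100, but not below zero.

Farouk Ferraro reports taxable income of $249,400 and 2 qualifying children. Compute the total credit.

Child Care Credit: base = 2 × $7,575 = $15,150. $249,400 is at or below the $249,400 threshold, so the full $15,150 applies.
Retirement Saver's Credit: $249,400 is at or above $210,100, so the credit is $0.
Energy Efficiency Rebate: 4% of the $28,300 excess over $221,100 is $1,132; credit = $3,175 − $1,132 = $2,043.
Elderly Relief Credit: 25% of the $8,300 excess over $241,100 is $2,075; credit = $5,750 − $2,075 = $3,675.
Total: $15,150 + $0 + $2,043 + $3,675 = $20,868.

$20,868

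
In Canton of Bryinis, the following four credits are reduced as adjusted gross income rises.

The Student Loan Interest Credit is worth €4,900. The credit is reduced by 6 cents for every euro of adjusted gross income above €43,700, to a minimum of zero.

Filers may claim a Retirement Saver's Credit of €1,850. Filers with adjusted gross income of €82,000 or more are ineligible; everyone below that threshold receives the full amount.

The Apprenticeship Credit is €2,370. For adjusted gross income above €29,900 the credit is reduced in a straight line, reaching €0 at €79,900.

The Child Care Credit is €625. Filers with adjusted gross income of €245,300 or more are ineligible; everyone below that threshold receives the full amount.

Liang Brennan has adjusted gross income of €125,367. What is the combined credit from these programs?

€625

Student Loan Interest Credit: 6% of the €81,667 excess over €43,700 is €4,900.02 ≥ base, so the credit is €0.
Retirement Saver's Credit: €125,367 meets or exceeds the €82,000 cutoff, so the credit is €0.
Apprenticeship Credit: €125,367 is at or above €79,900, so the credit is €0.
Child Care Credit: €125,367 is below the €245,300 cutoff, so the full €625 applies.
Total: €0 + €0 + €0 + €625 = €625.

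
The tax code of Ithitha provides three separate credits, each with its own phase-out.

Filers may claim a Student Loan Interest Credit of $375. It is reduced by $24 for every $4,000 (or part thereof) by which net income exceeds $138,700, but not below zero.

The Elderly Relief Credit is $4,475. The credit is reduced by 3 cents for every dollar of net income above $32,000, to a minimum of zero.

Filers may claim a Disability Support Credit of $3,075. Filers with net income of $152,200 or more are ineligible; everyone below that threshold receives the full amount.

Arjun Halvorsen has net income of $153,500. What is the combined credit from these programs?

$1,109

Student Loan Interest Credit: income exceeds $138,700 by $14,800, which is 4 full-or-partial $4,000 increments; reduction = 4 × $24 = $96, leaving $279.
Elderly Relief Credit: 3% of the $121,500 excess over $32,000 is $3,645; credit = $4,475 − $3,645 = $830.
Disability Support Credit: $153,500 meets or exceeds the $152,200 cutoff, so the credit is $0.
Total: $279 + $830 + $0 = $1,109.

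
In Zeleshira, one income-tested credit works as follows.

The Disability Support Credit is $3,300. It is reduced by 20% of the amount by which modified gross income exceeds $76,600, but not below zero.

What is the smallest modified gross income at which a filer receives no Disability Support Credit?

The credit falls by 20% of each dollar above $76,600, so it reaches zero when the excess is $3,300 / 20% = $16,500: income = $76,600 + $16,500 = $93,100.

$93,100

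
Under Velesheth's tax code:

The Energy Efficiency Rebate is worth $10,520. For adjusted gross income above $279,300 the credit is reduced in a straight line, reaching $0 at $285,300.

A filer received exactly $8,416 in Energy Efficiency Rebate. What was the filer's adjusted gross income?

$280,500

$8,416 is 8,416/10,520 of the full $10,520, so 2,104/10,520 of the $6,000 range has been used: income = $279,300 + $6,000 × 2,104/10,520 = $280,500.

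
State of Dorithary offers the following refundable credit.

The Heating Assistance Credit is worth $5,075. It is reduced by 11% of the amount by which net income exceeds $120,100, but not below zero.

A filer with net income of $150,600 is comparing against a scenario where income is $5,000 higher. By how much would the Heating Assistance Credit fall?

At $150,600 — 11% of the $30,500 excess over $120,100 is $3,355; credit = $5,075 − $3,355 = $1,720.
At $155,600 — 11% of the $35,500 excess over $120,100 is $3,905; credit = $5,075 − $3,905 = $1,170.
Lost: $1,720 − $1,170 = $550.

$550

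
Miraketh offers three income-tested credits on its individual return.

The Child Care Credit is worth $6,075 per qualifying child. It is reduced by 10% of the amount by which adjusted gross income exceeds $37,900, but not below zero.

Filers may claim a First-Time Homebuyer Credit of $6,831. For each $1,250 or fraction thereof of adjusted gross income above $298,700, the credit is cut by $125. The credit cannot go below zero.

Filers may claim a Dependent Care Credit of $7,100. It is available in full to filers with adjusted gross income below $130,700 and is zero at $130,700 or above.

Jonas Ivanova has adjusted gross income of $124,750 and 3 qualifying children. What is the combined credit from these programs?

$23,471

Child Care Credit: base = 3 × $6,075 = $18,225. 10% of the $86,850 excess over $37,900 is $8,685; credit = $18,225 − $8,685 = $9,540.
First-Time Homebuyer Credit: $124,750 is at or below the $298,700 threshold, so the full $6,831 applies.
Dependent Care Credit: $124,750 is below the $130,700 cutoff, so the full $7,100 applies.
Total: $9,540 + $6,831 + $7,100 = $23,471.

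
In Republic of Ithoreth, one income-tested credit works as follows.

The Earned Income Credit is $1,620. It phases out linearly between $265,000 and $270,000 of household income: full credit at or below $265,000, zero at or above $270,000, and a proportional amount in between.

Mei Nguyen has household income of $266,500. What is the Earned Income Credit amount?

$1,134

Earned Income Credit: $266,500 is $1,500 into a $5,000 phase-out range, leaving 3,500/5,000 of the credit: $1,620 × 3,500/5,000 = $1,134.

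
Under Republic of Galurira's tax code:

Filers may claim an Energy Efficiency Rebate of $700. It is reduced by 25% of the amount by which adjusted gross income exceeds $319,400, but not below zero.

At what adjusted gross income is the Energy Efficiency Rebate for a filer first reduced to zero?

$322,200

The credit falls by 25% of each dollar above $319,400, so it reaches zero when the excess is $700 / 25% = $2,800: income = $319,400 + $2,800 = $322,200.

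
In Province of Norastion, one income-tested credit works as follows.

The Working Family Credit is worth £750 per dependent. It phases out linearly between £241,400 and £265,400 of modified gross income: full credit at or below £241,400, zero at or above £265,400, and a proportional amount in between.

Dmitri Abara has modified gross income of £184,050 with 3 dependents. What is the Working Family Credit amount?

£2,250

Working Family Credit: base = 3 × £750 = £2,250. £184,050 is at or below the £241,400 threshold, so the full £2,250 applies.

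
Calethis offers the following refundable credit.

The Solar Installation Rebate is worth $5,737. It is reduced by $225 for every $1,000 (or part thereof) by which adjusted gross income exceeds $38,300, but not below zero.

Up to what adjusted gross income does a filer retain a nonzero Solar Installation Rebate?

$63,300

After 25 increments the reduction is 25 × $225 = $5,625, leaving $112; one more increment wipes it out. Increment 25 ends at excess 25 × $1,000 = $25,000, so the highest qualifying income is $38,300 + $25,000 = $63,300.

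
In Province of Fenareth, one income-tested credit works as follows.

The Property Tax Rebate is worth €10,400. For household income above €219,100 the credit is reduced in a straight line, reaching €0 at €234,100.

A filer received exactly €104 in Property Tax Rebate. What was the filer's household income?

€104 is 104/10,400 of the full €10,400, so 10,296/10,400 of the €15,000 range has been used: income = €219,100 + €15,000 × 10,296/10,400 = €233,950.

€233,950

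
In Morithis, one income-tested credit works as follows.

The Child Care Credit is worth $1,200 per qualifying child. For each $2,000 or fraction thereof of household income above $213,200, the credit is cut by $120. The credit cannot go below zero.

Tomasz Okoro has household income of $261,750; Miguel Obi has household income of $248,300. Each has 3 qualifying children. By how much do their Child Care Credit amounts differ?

Tomasz ($261,750): Child Care Credit: base = 3 × $1,200 = $3,600. income exceeds $213,200 by $48,550, which is 25 full-or-partial $2,000 increments; reduction = 25 × $120 = $3,000, leaving $600.
Miguel ($248,300): Child Care Credit: base = 3 × $1,200 = $3,600. income exceeds $213,200 by $35,100, which is 18 full-or-partial $2,000 increments; reduction = 18 × $120 = $2,160, leaving $1,440.
Difference: |$600 − $1,440| = $840.

$840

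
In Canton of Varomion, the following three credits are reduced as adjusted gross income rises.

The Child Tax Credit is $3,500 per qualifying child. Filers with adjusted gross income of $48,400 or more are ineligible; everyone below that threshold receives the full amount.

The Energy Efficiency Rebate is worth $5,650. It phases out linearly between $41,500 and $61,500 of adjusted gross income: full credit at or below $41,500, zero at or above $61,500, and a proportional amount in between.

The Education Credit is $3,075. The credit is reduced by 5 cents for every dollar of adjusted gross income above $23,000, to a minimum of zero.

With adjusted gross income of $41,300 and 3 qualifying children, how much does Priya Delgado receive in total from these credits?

$18,310

Child Tax Credit: base = 3 × $3,500 = $10,500. $41,300 is below the $48,400 cutoff, so the full $10,500 applies.
Energy Efficiency Rebate: $41,300 is at or below the $41,500 threshold, so the full $5,650 applies.
Education Credit: 5% of the $18,300 excess over $23,000 is $915; credit = $3,075 − $915 = $2,160.
Total: $10,500 + $5,650 + $2,160 = $18,310.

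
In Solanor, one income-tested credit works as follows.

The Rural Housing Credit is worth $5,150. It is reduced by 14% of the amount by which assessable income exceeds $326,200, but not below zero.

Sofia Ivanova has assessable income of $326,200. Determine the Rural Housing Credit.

$5,150

Rural Housing Credit: $326,200 is at or below the $326,200 threshold, so the full $5,150 applies.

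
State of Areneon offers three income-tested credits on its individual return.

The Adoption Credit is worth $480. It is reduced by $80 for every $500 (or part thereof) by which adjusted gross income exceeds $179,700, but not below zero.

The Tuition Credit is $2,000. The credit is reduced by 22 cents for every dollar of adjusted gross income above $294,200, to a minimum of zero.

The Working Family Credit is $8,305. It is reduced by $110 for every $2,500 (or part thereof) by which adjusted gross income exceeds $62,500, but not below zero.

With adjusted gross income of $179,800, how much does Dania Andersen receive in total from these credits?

$5,535

Adoption Credit: income exceeds $179,700 by $100, which is 1 full-or-partial $500 increment; reduction = 1 × $80 = $80, leaving $400.
Tuition Credit: $179,800 is at or below the $294,200 threshold, so the full $2,000 applies.
Working Family Credit: income exceeds $62,500 by $117,300, which is 47 full-or-partial $2,500 increments; reduction = 47 × $110 = $5,170, leaving $3,135.
Total: $400 + $2,000 + $3,135 = $5,535.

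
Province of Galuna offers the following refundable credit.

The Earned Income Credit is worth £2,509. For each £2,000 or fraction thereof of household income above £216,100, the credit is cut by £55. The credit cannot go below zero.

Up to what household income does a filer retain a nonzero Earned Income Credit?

£306,100

After 45 increments the reduction is 45 × £55 = £2,475, leaving £34; one more increment wipes it out. Increment 45 ends at excess 45 × £2,000 = £90,000, so the highest qualifying income is £216,100 + £90,000 = £306,100.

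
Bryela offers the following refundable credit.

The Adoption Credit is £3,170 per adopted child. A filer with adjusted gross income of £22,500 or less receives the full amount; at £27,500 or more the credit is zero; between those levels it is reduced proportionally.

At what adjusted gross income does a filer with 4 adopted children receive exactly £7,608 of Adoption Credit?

Full credit = 4 × £3,170 = £12,680.
£7,608 is 7,608/12,680 of the full £12,680, so 5,072/12,680 of the £5,000 range has been used: income = £22,500 + £5,000 × 5,072/12,680 = £24,500.

£24,500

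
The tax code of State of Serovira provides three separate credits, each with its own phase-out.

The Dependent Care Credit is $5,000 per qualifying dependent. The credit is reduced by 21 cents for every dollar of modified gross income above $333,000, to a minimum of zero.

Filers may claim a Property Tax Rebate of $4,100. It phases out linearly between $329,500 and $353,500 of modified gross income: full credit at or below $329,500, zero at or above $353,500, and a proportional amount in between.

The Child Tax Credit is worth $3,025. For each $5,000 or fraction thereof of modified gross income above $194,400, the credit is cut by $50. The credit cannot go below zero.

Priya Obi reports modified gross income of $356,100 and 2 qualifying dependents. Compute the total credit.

$6,524

Dependent Care Credit: base = 2 × $5,000 = $10,000. 21% of the $23,100 excess over $333,000 is $4,851; credit = $10,000 − $4,851 = $5,149.
Property Tax Rebate: $356,100 is at or above $353,500, so the credit is $0.
Child Tax Credit: income exceeds $194,400 by $161,700, which is 33 full-or-partial $5,000 increments; reduction = 33 × $50 = $1,650, leaving $1,375.
Total: $5,149 + $0 + $1,375 = $6,524.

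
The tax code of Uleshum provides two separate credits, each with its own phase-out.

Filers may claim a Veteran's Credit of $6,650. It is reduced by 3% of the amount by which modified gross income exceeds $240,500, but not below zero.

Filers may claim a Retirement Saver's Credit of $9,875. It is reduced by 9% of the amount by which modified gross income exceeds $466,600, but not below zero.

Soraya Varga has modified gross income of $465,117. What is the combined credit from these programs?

Veteran's Credit: 3% of the $224,617 excess over $240,500 is $6,738.51 ≥ base, so the credit is $0.
Retirement Saver's Credit: $465,117 is at or below the $466,600 threshold, so the full $9,875 applies.
Total: $0 + $9,875 = $9,875.

$9,875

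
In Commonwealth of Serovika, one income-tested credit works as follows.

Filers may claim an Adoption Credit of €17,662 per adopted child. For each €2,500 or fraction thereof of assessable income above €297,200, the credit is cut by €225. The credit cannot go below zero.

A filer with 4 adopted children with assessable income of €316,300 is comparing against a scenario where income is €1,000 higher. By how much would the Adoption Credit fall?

€225

At €316,300 — base = 4 × €17,662 = €70,648. income exceeds €297,200 by €19,100, which is 8 full-or-partial €2,500 increments; reduction = 8 × €225 = €1,800, leaving €68,848.
At €317,300 — base = 4 × €17,662 = €70,648. income exceeds €297,200 by €20,100, which is 9 full-or-partial €2,500 increments; reduction = 9 × €225 = €2,025, leaving €68,623.
Lost: €68,848 − €68,623 = €225.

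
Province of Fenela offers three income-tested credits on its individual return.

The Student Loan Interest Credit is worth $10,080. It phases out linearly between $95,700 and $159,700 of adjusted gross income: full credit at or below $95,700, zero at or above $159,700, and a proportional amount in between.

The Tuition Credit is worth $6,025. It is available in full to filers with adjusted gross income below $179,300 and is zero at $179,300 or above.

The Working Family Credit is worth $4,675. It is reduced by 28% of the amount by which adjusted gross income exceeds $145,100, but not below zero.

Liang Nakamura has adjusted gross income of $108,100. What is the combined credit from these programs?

Student Loan Interest Credit: $108,100 is $12,400 into a $64,000 phase-out range, leaving 51,600/64,000 of the credit: $10,080 × 51,600/64,000 = $8,127.
Tuition Credit: $108,100 is below the $179,300 cutoff, so the full $6,025 applies.
Working Family Credit: $108,100 is at or below the $145,100 threshold, so the full $4,675 applies.
Total: $8,127 + $6,025 + $4,675 = $18,827.

$18,827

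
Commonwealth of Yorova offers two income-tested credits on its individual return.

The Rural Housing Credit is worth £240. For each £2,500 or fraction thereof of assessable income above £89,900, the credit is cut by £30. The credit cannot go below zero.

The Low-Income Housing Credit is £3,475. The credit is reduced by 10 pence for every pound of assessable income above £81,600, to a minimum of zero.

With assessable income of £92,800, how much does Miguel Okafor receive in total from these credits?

Rural Housing Credit: income exceeds £89,900 by £2,900, which is 2 full-or-partial £2,500 increments; reduction = 2 × £30 = £60, leaving £180.
Low-Income Housing Credit: 10% of the £11,200 excess over £81,600 is £1,120; credit = £3,475 − £1,120 = £2,355.
Total: £180 + £2,355 = £2,535.

£2,535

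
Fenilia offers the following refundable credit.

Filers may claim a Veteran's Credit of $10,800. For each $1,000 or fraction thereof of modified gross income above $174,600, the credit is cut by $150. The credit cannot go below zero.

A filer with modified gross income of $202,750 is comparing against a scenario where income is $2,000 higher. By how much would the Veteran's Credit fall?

$300

At $202,750 — income exceeds $174,600 by $28,150, which is 29 full-or-partial $1,000 increments; reduction = 29 × $150 = $4,350, leaving $6,450.
At $204,750 — income exceeds $174,600 by $30,150, which is 31 full-or-partial $1,000 increments; reduction = 31 × $150 = $4,650, leaving $6,150.
Lost: $6,450 − $6,150 = $300.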